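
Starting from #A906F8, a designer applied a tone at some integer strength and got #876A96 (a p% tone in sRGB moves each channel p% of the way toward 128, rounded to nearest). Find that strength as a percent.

82%

#A906F8 is rgb(169, 6, 248); #876A96 is rgb(135, 106, 150).
On the G channel (widest range): 106 ≈ 6 + (p/100)(128 − 6), so p ≈ 100×(106 − 6)/(128 − 6) = 10000/122 = 81.97.
p = 82 reproduces all three channels after rounding.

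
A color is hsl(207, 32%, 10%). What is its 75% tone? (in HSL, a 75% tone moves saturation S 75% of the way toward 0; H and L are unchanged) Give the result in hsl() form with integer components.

S moves 75% from 32 toward 0: 32 − 24 = 8 → 8.
H and L are unchanged.

hsl(207, 8%, 10%)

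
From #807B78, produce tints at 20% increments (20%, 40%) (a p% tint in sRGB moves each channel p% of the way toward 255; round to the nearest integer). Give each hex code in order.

#807B78 is rgb(128, 123, 120).
20%: (128 + 25.4 = 153.4→153, 123 + 26.4 = 149.4→149, 120 + 27 = 147→147) → #999593
40%: (128 + 50.8 = 178.8→179, 123 + 52.8 = 175.8→176, 120 + 54 = 174→174) → #B3B0AE

#999593, #B3B0AE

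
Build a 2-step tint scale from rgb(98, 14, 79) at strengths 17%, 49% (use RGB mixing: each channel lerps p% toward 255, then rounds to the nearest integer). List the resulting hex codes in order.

17%: (98 + 26.69 = 124.69→125, 14 + 40.97 = 54.97→55, 79 + 29.92 = 108.92→109) → #7D376D
49%: (98 + 76.93 = 174.93→175, 14 + 118.09 = 132.09→132, 79 + 86.24 = 165.24→165) → #AF84A5

#7D376D, #AF84A5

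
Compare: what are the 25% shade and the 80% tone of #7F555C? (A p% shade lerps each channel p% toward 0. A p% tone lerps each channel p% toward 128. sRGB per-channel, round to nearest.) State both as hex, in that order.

#7F555C is rgb(127, 85, 92).
25% shade:
  R: 127 − 31.75 = 95.25 → 95
  G: 85 − 21.25 = 63.75 → 64
  B: 92 − 23 = 69 → 69
  → #5F4045
80% tone:
  R: 127 + 0.8 = 127.8 → 128
  G: 85 + 0.8×(128−85) = 85 + 34.4 = 119.4 → 119
  B: 92 + 28.8 = 120.8 → 121
  → #807779

#5F4045, #807779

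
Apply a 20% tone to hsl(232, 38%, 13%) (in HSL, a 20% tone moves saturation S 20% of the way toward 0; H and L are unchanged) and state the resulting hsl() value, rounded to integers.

hsl(232, 30%, 13%)

S moves 20% from 38 toward 0: 38 − 7.6 = 30.4 → 30.
H and L are unchanged.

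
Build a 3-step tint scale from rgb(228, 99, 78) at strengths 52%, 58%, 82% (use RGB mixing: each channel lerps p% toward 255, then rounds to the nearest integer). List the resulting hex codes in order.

#F2B4AA, #F4BDB5, #FAE3DF

52%: (228 + 14.04 = 242.04→242, 99 + 81.12 = 180.12→180, 78 + 92.04 = 170.04→170) → #F2B4AA
58%: (228 + 15.66 = 243.66→244, 99 + 90.48 = 189.48→189, 78 + 102.66 = 180.66→181) → #F4BDB5
82%: (228 + 22.14 = 250.14→250, 99 + 127.92 = 226.92→227, 78 + 145.14 = 223.14→223) → #FAE3DF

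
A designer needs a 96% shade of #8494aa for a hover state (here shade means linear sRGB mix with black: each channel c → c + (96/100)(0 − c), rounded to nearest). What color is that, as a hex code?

#050607

#8494aa is rgb(132, 148, 170).
A 96% shade moves each channel 96% toward 0:
  R: 132 + 0.96×(0−132) = 132 − 126.72 = 5.28 → 5
  G: 148 + 0.96×(0−148) = 148 − 142.08 = 5.92 → 6
  B: 170 − 163.2 = 6.8 → 7
rgb(5, 6, 7) = #050607.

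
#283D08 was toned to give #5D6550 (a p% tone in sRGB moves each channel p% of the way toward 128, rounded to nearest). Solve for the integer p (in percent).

#283D08 is rgb(40, 61, 8); #5D6550 is rgb(93, 101, 80).
On the B channel (widest range): 80 ≈ 8 + (p/100)(128 − 8), so p ≈ 100×(80 − 8)/(128 − 8) = 7200/120 = 60.00.
p = 60 reproduces all three channels after rounding.

60%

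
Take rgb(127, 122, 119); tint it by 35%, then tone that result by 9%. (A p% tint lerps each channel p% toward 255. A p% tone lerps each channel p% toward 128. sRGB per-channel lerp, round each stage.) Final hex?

Lerp each channel 35% toward 255:
  R: 127 + 44.8 = 171.8 → 172
  G: 122 + 0.35×(255−122) = 122 + 46.55 = 168.55 → 169
  B: 119 + 0.35×(255−119) = 119 + 47.6 = 166.6 → 167
After the tint: rgb(172, 169, 167) = #ACA9A7.
Per channel, c → c + 0.09(128 − c):
  R: 172 + 0.09×(128−172) = 172 − 3.96 = 168.04 → 168
  G: 169 + 0.09×(128−169) = 169 − 3.69 = 165.31 → 165
  B: 167 + 0.09×(128−167) = 167 − 3.51 = 163.49 → 163
rgb(168, 165, 163) = #A8A5A3.

#A8A5A3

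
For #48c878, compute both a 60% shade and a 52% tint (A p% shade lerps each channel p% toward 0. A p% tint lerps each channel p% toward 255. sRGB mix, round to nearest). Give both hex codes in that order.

#1d5030, #a7e5be

#48c878 is rgb(72, 200, 120).
60% shade:
  R: 72 + 0.6×(0−72) = 72 − 43.2 = 28.8 → 29
  G: 200 + 0.6×(0−200) = 200 − 120 = 80 → 80
  B: 120 − 72 = 48 → 48
  → #1d5030
52% tint:
  R: 72 + 0.52×(255−72) = 72 + 95.16 = 167.16 → 167
  G: 200 + 28.6 = 228.6 → 229
  B: 120 + 0.52×(255−120) = 120 + 70.2 = 190.2 → 190
  → #a7e5be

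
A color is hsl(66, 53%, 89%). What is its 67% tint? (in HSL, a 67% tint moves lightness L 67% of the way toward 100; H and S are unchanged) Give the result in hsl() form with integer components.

L moves 67% from 89 toward 100: 89 + 7.37 = 96.37 → 96.
H and S are unchanged.

hsl(66, 53%, 96%)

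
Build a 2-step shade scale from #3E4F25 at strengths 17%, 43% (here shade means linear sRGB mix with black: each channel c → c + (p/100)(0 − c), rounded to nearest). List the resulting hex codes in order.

#3E4F25 is rgb(62, 79, 37).
17%: (62 − 10.54 = 51.46→51, 79 − 13.43 = 65.57→66, 37 − 6.29 = 30.71→31) → #33421F
43%: (62 − 26.66 = 35.34→35, 79 − 33.97 = 45.03→45, 37 − 15.91 = 21.09→21) → #232D15

#33421F, #232D15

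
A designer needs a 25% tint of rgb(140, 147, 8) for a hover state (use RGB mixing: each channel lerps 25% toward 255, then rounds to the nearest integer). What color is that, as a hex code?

#a9ae46

A 25% tint moves each channel 25% toward 255:
  R: 140 + 0.25×(255−140) = 140 + 28.75 = 168.75 → 169
  G: 147 + 0.25×(255−147) = 147 + 27 = 174 → 174
  B: 8 + 61.75 = 69.75 → 70
rgb(169, 174, 70) = #a9ae46.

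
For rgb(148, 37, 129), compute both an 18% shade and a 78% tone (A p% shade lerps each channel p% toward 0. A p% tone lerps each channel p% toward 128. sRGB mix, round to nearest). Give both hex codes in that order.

18% shade:
  R: 148 − 26.64 = 121.36 → 121
  G: 37 + 0.18×(0−37) = 37 − 6.66 = 30.34 → 30
  B: 129 + 0.18×(0−129) = 129 − 23.22 = 105.78 → 106
  → #791e6a
78% tone:
  R: 148 − 15.6 = 132.4 → 132
  G: 37 + 0.78×(128−37) = 37 + 70.98 = 107.98 → 108
  B: 129 + 0.78×(128−129) = 129 − 0.78 = 128.22 → 128
  → #846c80

#791e6a, #846c80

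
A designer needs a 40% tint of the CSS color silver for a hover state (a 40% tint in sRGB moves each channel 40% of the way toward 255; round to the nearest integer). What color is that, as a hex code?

#d9d9d9

CSS silver is rgb(192, 192, 192).
Lerp each channel 40% toward 255:
  R: 192 + 0.4×(255−192) = 192 + 25.2 = 217.2 → 217
  G: 192 + 25.2 = 217.2 → 217
  B: 192 + 0.4×(255−192) = 192 + 25.2 = 217.2 → 217
rgb(217, 217, 217) = #d9d9d9.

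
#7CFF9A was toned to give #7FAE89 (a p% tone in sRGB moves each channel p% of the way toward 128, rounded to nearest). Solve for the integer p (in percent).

64%

#7CFF9A is rgb(124, 255, 154); #7FAE89 is rgb(127, 174, 137).
On the G channel (widest range): 174 ≈ 255 + (p/100)(128 − 255), so p ≈ 100×(174 − 255)/(128 − 255) = -8100/-127 = 63.78.
p = 64 reproduces all three channels after rounding.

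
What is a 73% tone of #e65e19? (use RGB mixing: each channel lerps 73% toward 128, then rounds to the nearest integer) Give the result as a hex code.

#e65e19 is rgb(230, 94, 25).
A 73% tone moves each channel 73% toward 128:
  R: 230 + 0.73×(128−230) = 230 − 74.46 = 155.54 → 156
  G: 94 + 0.73×(128−94) = 94 + 24.82 = 118.82 → 119
  B: 25 + 0.73×(128−25) = 25 + 75.19 = 100.19 → 100
rgb(156, 119, 100) = #9c7764.

#9c7764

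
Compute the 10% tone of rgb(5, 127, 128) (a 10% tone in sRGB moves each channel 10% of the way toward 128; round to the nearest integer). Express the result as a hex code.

Per channel, c → c + 0.1(128 − c):
  R: 5 + 12.3 = 17.3 → 17
  G: 127 + 0.1×(128−127) = 127 + 0.1 = 127.1 → 127
  B: 128 + 0.1×(128−128) = 128 + 0 = 128 → 128
rgb(17, 127, 128) = #117f80.

#117f80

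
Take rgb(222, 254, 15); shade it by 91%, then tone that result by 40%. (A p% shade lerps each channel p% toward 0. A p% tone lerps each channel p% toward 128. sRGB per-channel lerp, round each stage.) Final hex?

#3f4134

A 91% shade moves each channel 91% toward 0:
  R: 222 − 202.02 = 19.98 → 20
  G: 254 + 0.91×(0−254) = 254 − 231.14 = 22.86 → 23
  B: 15 − 13.65 = 1.35 → 1
After the shade: rgb(20, 23, 1) = #141701.
Lerp each channel 40% toward 128:
  R: 20 + 43.2 = 63.2 → 63
  G: 23 + 0.4×(128−23) = 23 + 42 = 65 → 65
  B: 1 + 0.4×(128−1) = 1 + 50.8 = 51.8 → 52
rgb(63, 65, 52) = #3f4134.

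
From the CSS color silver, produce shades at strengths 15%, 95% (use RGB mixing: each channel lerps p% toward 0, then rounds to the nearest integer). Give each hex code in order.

#a3a3a3, #0a0a0a

CSS silver is rgb(192, 192, 192).
15%: (192 − 28.8 = 163.2→163, 192 − 28.8 = 163.2→163, 192 − 28.8 = 163.2→163) → #a3a3a3
95%: (192 − 182.4 = 9.6→10, 192 − 182.4 = 9.6→10, 192 − 182.4 = 9.6→10) → #0a0a0a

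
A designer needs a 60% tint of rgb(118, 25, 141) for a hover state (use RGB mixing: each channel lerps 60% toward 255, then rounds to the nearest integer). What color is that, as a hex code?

#c8a3d1

Per channel, c → c + 0.6(255 − c):
  R: 118 + 0.6×(255−118) = 118 + 82.2 = 200.2 → 200
  G: 25 + 0.6×(255−25) = 25 + 138 = 163 → 163
  B: 141 + 68.4 = 209.4 → 209
rgb(200, 163, 209) = #c8a3d1.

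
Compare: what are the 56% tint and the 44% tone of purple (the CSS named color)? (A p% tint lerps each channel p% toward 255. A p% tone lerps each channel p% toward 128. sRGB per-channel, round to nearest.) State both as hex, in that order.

#C78FC7, #803880

CSS purple is rgb(128, 0, 128).
56% tint:
  R: 128 + 71.12 = 199.12 → 199
  G: 0 + 0.56×(255−0) = 0 + 142.8 = 142.8 → 143
  B: 128 + 71.12 = 199.12 → 199
  → #C78FC7
44% tone:
  R: 128 + 0 = 128 → 128
  G: 0 + 56.32 = 56.32 → 56
  B: 128 + 0.44×(128−128) = 128 + 0 = 128 → 128
  → #803880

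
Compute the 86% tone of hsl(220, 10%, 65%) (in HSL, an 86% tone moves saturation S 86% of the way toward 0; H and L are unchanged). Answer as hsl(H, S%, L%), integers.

S moves 86% from 10 toward 0: 10 − 8.6 = 1.4 → 1.
H and L are unchanged.

hsl(220, 1%, 65%)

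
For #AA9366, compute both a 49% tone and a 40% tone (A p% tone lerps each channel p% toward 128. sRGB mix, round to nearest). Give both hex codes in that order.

#AA9366 is rgb(170, 147, 102).
49% tone:
  R: 170 − 20.58 = 149.42 → 149
  G: 147 − 9.31 = 137.69 → 138
  B: 102 + 0.49×(128−102) = 102 + 12.74 = 114.74 → 115
  → #958A73
40% tone:
  R: 170 + 0.4×(128−170) = 170 − 16.8 = 153.2 → 153
  G: 147 + 0.4×(128−147) = 147 − 7.6 = 139.4 → 139
  B: 102 + 0.4×(128−102) = 102 + 10.4 = 112.4 → 112
  → #998B70

#958A73, #998B70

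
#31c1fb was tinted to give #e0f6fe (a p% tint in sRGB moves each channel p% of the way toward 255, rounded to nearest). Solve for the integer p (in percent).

#31c1fb is rgb(49, 193, 251); #e0f6fe is rgb(224, 246, 254).
On the R channel (widest range): 224 ≈ 49 + (p/100)(255 − 49), so p ≈ 100×(224 − 49)/(255 − 49) = 17500/206 = 84.95.
p = 85 reproduces all three channels after rounding.

85%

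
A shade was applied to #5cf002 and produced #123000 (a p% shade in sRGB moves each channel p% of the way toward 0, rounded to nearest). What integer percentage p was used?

#5cf002 is rgb(92, 240, 2); #123000 is rgb(18, 48, 0).
On the G channel (widest range): 48 ≈ 240 + (p/100)(0 − 240), so p ≈ 100×(48 − 240)/(0 − 240) = -19200/-240 = 80.00.
p = 80 reproduces all three channels after rounding.

80%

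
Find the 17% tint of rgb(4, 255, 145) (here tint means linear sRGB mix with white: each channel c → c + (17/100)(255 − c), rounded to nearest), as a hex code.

#2FFFA4

A 17% tint moves each channel 17% toward 255:
  R: 4 + 0.17×(255−4) = 4 + 42.67 = 46.67 → 47
  G: 255 + 0 = 255 → 255
  B: 145 + 0.17×(255−145) = 145 + 18.7 = 163.7 → 164
rgb(47, 255, 164) = #2FFFA4.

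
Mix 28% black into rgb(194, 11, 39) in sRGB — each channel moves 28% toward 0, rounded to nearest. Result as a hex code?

#8c081c

Lerp each channel 28% toward 0:
  R: 194 − 54.32 = 139.68 → 140
  G: 11 + 0.28×(0−11) = 11 − 3.08 = 7.92 → 8
  B: 39 + 0.28×(0−39) = 39 − 10.92 = 28.08 → 28
rgb(140, 8, 28) = #8c081c.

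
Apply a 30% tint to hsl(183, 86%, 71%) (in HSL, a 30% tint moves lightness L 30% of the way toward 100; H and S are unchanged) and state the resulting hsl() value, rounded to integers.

L moves 30% from 71 toward 100: 71 + 8.7 = 79.7 → 80.
H and S are unchanged.

hsl(183, 86%, 80%)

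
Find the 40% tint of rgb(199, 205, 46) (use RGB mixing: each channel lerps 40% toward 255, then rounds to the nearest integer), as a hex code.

#dde182

Lerp each channel 40% toward 255:
  R: 199 + 22.4 = 221.4 → 221
  G: 205 + 0.4×(255−205) = 205 + 20 = 225 → 225
  B: 46 + 0.4×(255−46) = 46 + 83.6 = 129.6 → 130
rgb(221, 225, 130) = #dde182.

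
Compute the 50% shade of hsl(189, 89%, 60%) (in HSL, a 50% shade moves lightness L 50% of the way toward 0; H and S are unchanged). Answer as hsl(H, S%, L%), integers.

hsl(189, 89%, 30%)

L moves 50% from 60 toward 0: 60 − 30 = 30 → 30.
H and S are unchanged.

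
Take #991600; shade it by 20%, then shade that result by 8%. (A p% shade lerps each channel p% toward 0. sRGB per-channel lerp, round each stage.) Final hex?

#701100

#991600 is rgb(153, 22, 0).
Lerp each channel 20% toward 0:
  R: 153 + 0.2×(0−153) = 153 − 30.6 = 122.4 → 122
  G: 22 − 4.4 = 17.6 → 18
  B: 0 + 0.2×(0−0) = 0 + 0 = 0 → 0
After the shade: rgb(122, 18, 0) = #7A1200.
An 8% shade moves each channel 8% toward 0:
  R: 122 + 0.08×(0−122) = 122 − 9.76 = 112.24 → 112
  G: 18 − 1.44 = 16.56 → 17
  B: 0 + 0 = 0 → 0
rgb(112, 17, 0) = #701100.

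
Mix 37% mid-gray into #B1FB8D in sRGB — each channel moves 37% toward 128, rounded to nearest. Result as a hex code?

#9FCD88

#B1FB8D is rgb(177, 251, 141).
Per channel, c → c + 0.37(128 − c):
  R: 177 + 0.37×(128−177) = 177 − 18.13 = 158.87 → 159
  G: 251 − 45.51 = 205.49 → 205
  B: 141 − 4.81 = 136.19 → 136
rgb(159, 205, 136) = #9FCD88.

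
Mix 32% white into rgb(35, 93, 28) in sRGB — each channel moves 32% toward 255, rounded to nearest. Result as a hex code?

A 32% tint moves each channel 32% toward 255:
  R: 35 + 70.4 = 105.4 → 105
  G: 93 + 0.32×(255−93) = 93 + 51.84 = 144.84 → 145
  B: 28 + 0.32×(255−28) = 28 + 72.64 = 100.64 → 101
rgb(105, 145, 101) = #699165.

#699165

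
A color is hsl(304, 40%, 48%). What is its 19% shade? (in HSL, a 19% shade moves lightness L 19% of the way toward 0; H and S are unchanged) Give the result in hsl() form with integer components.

hsl(304, 40%, 39%)

L moves 19% from 48 toward 0: 48 − 9.12 = 38.88 → 39.
H and S are unchanged.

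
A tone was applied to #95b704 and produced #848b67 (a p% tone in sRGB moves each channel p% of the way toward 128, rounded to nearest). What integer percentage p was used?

#95b704 is rgb(149, 183, 4); #848b67 is rgb(132, 139, 103).
On the B channel (widest range): 103 ≈ 4 + (p/100)(128 − 4), so p ≈ 100×(103 − 4)/(128 − 4) = 9900/124 = 79.84.
p = 80 reproduces all three channels after rounding.

80%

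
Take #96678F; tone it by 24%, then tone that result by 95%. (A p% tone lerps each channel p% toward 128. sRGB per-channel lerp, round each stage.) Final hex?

#817F81

#96678F is rgb(150, 103, 143).
Per channel, c → c + 0.24(128 − c):
  R: 150 + 0.24×(128−150) = 150 − 5.28 = 144.72 → 145
  G: 103 + 0.24×(128−103) = 103 + 6 = 109 → 109
  B: 143 + 0.24×(128−143) = 143 − 3.6 = 139.4 → 139
After the tone: rgb(145, 109, 139) = #916D8B.
Per channel, c → c + 0.95(128 − c):
  R: 145 + 0.95×(128−145) = 145 − 16.15 = 128.85 → 129
  G: 109 + 0.95×(128−109) = 109 + 18.05 = 127.05 → 127
  B: 139 − 10.45 = 128.55 → 129
rgb(129, 127, 129) = #817F81.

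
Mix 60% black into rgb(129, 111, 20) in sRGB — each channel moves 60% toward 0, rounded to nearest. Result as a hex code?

Per channel, c → c + 0.6(0 − c):
  R: 129 + 0.6×(0−129) = 129 − 77.4 = 51.6 → 52
  G: 111 − 66.6 = 44.4 → 44
  B: 20 − 12 = 8 → 8
rgb(52, 44, 8) = #342C08.

#342C08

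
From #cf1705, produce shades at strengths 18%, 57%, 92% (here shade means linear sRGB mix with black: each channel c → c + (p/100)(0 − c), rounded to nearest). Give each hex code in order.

#aa1304, #590a02, #110200

#cf1705 is rgb(207, 23, 5).
18%: (207 − 37.26 = 169.74→170, 23 − 4.14 = 18.86→19, 5 − 0.9 = 4.1→4) → #aa1304
57%: (207 − 117.99 = 89.01→89, 23 − 13.11 = 9.89→10, 5 − 2.85 = 2.15→2) → #590a02
92%: (207 − 190.44 = 16.56→17, 23 − 21.16 = 1.84→2, 5 − 4.6 = 0.4→0) → #110200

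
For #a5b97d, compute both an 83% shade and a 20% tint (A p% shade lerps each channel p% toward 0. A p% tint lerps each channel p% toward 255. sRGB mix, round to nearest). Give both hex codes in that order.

#1c1f15, #b7c797

#a5b97d is rgb(165, 185, 125).
83% shade:
  R: 165 − 136.95 = 28.05 → 28
  G: 185 + 0.83×(0−185) = 185 − 153.55 = 31.45 → 31
  B: 125 − 103.75 = 21.25 → 21
  → #1c1f15
20% tint:
  R: 165 + 0.2×(255−165) = 165 + 18 = 183 → 183
  G: 185 + 0.2×(255−185) = 185 + 14 = 199 → 199
  B: 125 + 0.2×(255−125) = 125 + 26 = 151 → 151
  → #b7c797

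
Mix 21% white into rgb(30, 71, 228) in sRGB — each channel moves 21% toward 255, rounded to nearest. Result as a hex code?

Lerp each channel 21% toward 255:
  R: 30 + 0.21×(255−30) = 30 + 47.25 = 77.25 → 77
  G: 71 + 0.21×(255−71) = 71 + 38.64 = 109.64 → 110
  B: 228 + 5.67 = 233.67 → 234
rgb(77, 110, 234) = #4d6eea.

#4d6eea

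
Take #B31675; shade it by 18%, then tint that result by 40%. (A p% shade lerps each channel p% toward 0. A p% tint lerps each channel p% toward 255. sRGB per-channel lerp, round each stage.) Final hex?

#B31675 is rgb(179, 22, 117).
Lerp each channel 18% toward 0:
  R: 179 + 0.18×(0−179) = 179 − 32.22 = 146.78 → 147
  G: 22 − 3.96 = 18.04 → 18
  B: 117 − 21.06 = 95.94 → 96
After the shade: rgb(147, 18, 96) = #931260.
Lerp each channel 40% toward 255:
  R: 147 + 43.2 = 190.2 → 190
  G: 18 + 0.4×(255−18) = 18 + 94.8 = 112.8 → 113
  B: 96 + 63.6 = 159.6 → 160
rgb(190, 113, 160) = #BE71A0.

#BE71A0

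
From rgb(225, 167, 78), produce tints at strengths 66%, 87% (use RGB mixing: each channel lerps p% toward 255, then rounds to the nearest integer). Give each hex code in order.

66%: (225 + 19.8 = 244.8→245, 167 + 58.08 = 225.08→225, 78 + 116.82 = 194.82→195) → #F5E1C3
87%: (225 + 26.1 = 251.1→251, 167 + 76.56 = 243.56→244, 78 + 153.99 = 231.99→232) → #FBF4E8

#F5E1C3, #FBF4E8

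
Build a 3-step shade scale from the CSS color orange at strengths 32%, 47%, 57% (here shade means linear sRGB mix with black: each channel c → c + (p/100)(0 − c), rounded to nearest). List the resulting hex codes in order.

CSS orange is rgb(255, 165, 0).
32%: (255 − 81.6 = 173.4→173, 165 − 52.8 = 112.2→112, 0→0) → #ad7000
47%: (255 − 119.85 = 135.15→135, 165 − 77.55 = 87.45→87, 0→0) → #875700
57%: (255 − 145.35 = 109.65→110, 165 − 94.05 = 70.95→71, 0→0) → #6e4700

#ad7000, #875700, #6e4700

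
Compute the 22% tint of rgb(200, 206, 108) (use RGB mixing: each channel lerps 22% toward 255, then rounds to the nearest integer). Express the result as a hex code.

#D4D98C

Lerp each channel 22% toward 255:
  R: 200 + 0.22×(255−200) = 200 + 12.1 = 212.1 → 212
  G: 206 + 10.78 = 216.78 → 217
  B: 108 + 0.22×(255−108) = 108 + 32.34 = 140.34 → 140
rgb(212, 217, 140) = #D4D98C.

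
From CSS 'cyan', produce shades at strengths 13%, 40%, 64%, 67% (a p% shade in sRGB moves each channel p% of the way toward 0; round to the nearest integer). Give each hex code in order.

#00DEDE, #009999, #005C5C, #005454

CSS cyan is rgb(0, 255, 255).
13%: (0→0, 255 − 33.15 = 221.85→222, 255 − 33.15 = 221.85→222) → #00DEDE
40%: (0→0, 255 − 102 = 153→153, 255 − 102 = 153→153) → #009999
64%: (0→0, 255 − 163.2 = 91.8→92, 255 − 163.2 = 91.8→92) → #005C5C
67%: (0→0, 255 − 170.85 = 84.15→84, 255 − 170.85 = 84.15→84) → #005454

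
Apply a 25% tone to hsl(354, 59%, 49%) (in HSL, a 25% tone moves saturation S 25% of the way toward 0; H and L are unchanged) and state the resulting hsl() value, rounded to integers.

hsl(354, 44%, 49%)

S moves 25% from 59 toward 0: 59 − 14.75 = 44.25 → 44.
H and L are unchanged.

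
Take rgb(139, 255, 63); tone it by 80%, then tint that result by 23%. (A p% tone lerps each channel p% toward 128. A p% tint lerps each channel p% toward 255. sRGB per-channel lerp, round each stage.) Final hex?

#9FB093

Per channel, c → c + 0.8(128 − c):
  R: 139 − 8.8 = 130.2 → 130
  G: 255 + 0.8×(128−255) = 255 − 101.6 = 153.4 → 153
  B: 63 + 52 = 115 → 115
After the tone: rgb(130, 153, 115) = #829973.
Per channel, c → c + 0.23(255 − c):
  R: 130 + 0.23×(255−130) = 130 + 28.75 = 158.75 → 159
  G: 153 + 0.23×(255−153) = 153 + 23.46 = 176.46 → 176
  B: 115 + 0.23×(255−115) = 115 + 32.2 = 147.2 → 147
rgb(159, 176, 147) = #9FB093.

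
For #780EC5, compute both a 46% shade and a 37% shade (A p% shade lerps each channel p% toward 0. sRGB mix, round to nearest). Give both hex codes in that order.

#41086A, #4C097C

#780EC5 is rgb(120, 14, 197).
46% shade:
  R: 120 − 55.2 = 64.8 → 65
  G: 14 + 0.46×(0−14) = 14 − 6.44 = 7.56 → 8
  B: 197 − 90.62 = 106.38 → 106
  → #41086A
37% shade:
  R: 120 + 0.37×(0−120) = 120 − 44.4 = 75.6 → 76
  G: 14 − 5.18 = 8.82 → 9
  B: 197 + 0.37×(0−197) = 197 − 72.89 = 124.11 → 124
  → #4C097C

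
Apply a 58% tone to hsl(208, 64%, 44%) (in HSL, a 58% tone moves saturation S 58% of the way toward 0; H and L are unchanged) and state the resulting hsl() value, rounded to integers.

S moves 58% from 64 toward 0: 64 − 37.12 = 26.88 → 27.
H and L are unchanged.

hsl(208, 27%, 44%)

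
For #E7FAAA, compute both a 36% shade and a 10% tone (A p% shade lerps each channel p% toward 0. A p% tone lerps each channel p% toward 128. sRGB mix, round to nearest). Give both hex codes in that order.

#E7FAAA is rgb(231, 250, 170).
36% shade:
  R: 231 + 0.36×(0−231) = 231 − 83.16 = 147.84 → 148
  G: 250 − 90 = 160 → 160
  B: 170 + 0.36×(0−170) = 170 − 61.2 = 108.8 → 109
  → #94A06D
10% tone:
  R: 231 + 0.1×(128−231) = 231 − 10.3 = 220.7 → 221
  G: 250 − 12.2 = 237.8 → 238
  B: 170 − 4.2 = 165.8 → 166
  → #DDEEA6

#94A06D, #DDEEA6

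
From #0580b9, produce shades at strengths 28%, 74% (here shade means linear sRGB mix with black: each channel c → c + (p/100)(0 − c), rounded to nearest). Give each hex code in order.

#0580b9 is rgb(5, 128, 185).
28%: (5 − 1.4 = 3.6→4, 128 − 35.84 = 92.16→92, 185 − 51.8 = 133.2→133) → #045c85
74%: (5 − 3.7 = 1.3→1, 128 − 94.72 = 33.28→33, 185 − 136.9 = 48.1→48) → #012130

#045c85, #012130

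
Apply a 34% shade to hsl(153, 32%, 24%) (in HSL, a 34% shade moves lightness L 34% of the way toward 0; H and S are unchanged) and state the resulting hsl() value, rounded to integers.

hsl(153, 32%, 16%)

L moves 34% from 24 toward 0: 24 − 8.16 = 15.84 → 16.
H and S are unchanged.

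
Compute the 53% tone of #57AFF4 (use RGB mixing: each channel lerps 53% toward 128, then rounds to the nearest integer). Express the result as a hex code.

#6D96B7

#57AFF4 is rgb(87, 175, 244).
Lerp each channel 53% toward 128:
  R: 87 + 0.53×(128−87) = 87 + 21.73 = 108.73 → 109
  G: 175 + 0.53×(128−175) = 175 − 24.91 = 150.09 → 150
  B: 244 + 0.53×(128−244) = 244 − 61.48 = 182.52 → 183
rgb(109, 150, 183) = #6D96B7.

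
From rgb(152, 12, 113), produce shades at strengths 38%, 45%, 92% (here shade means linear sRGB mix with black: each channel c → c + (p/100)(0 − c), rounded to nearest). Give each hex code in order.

#5E0746, #54073E, #0C0109

38%: (152 − 57.76 = 94.24→94, 12 − 4.56 = 7.44→7, 113 − 42.94 = 70.06→70) → #5E0746
45%: (152 − 68.4 = 83.6→84, 12 − 5.4 = 6.6→7, 113 − 50.85 = 62.15→62) → #54073E
92%: (152 − 139.84 = 12.16→12, 12 − 11.04 = 0.96→1, 113 − 103.96 = 9.04→9) → #0C0109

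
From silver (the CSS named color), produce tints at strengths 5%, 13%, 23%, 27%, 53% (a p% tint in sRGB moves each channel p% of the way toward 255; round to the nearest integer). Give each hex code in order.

CSS silver is rgb(192, 192, 192).
5%: (192 + 3.15 = 195.15→195, 192 + 3.15 = 195.15→195, 192 + 3.15 = 195.15→195) → #C3C3C3
13%: (192 + 8.19 = 200.19→200, 192 + 8.19 = 200.19→200, 192 + 8.19 = 200.19→200) → #C8C8C8
23%: (192 + 14.49 = 206.49→206, 192 + 14.49 = 206.49→206, 192 + 14.49 = 206.49→206) → #CECECE
27%: (192 + 17.01 = 209.01→209, 192 + 17.01 = 209.01→209, 192 + 17.01 = 209.01→209) → #D1D1D1
53%: (192 + 33.39 = 225.39→225, 192 + 33.39 = 225.39→225, 192 + 33.39 = 225.39→225) → #E1E1E1

#C3C3C3, #C8C8C8, #CECECE, #D1D1D1, #E1E1E1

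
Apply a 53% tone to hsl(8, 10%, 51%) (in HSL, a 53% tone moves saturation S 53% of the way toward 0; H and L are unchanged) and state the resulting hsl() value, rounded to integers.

S moves 53% from 10 toward 0: 10 − 5.3 = 4.7 → 5.
H and L are unchanged.

hsl(8, 5%, 51%)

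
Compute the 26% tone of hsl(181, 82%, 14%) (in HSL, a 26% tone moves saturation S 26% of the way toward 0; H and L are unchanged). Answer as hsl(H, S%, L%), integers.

hsl(181, 61%, 14%)

S moves 26% from 82 toward 0: 82 − 21.32 = 60.68 → 61.
H and L are unchanged.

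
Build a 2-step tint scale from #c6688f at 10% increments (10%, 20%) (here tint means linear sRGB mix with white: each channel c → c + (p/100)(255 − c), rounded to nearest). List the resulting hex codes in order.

#cc779a, #d186a5

#c6688f is rgb(198, 104, 143).
10%: (198 + 5.7 = 203.7→204, 104 + 15.1 = 119.1→119, 143 + 11.2 = 154.2→154) → #cc779a
20%: (198 + 11.4 = 209.4→209, 104 + 30.2 = 134.2→134, 143 + 22.4 = 165.4→165) → #d186a5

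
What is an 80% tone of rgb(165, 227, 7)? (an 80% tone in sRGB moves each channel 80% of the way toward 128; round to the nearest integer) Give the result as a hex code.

Per channel, c → c + 0.8(128 − c):
  R: 165 + 0.8×(128−165) = 165 − 29.6 = 135.4 → 135
  G: 227 + 0.8×(128−227) = 227 − 79.2 = 147.8 → 148
  B: 7 + 96.8 = 103.8 → 104
rgb(135, 148, 104) = #879468.

#879468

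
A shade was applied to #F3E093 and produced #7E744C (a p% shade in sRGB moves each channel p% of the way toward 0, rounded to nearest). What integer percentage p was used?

#F3E093 is rgb(243, 224, 147); #7E744C is rgb(126, 116, 76).
On the R channel (widest range): 126 ≈ 243 + (p/100)(0 − 243), so p ≈ 100×(126 − 243)/(0 − 243) = -11700/-243 = 48.15.
p = 48 reproduces all three channels after rounding.

48%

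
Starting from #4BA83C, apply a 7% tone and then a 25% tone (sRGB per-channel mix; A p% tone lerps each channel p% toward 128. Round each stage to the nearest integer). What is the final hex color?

#4BA83C is rgb(75, 168, 60).
A 7% tone moves each channel 7% toward 128:
  R: 75 + 0.07×(128−75) = 75 + 3.71 = 78.71 → 79
  G: 168 + 0.07×(128−168) = 168 − 2.8 = 165.2 → 165
  B: 60 + 0.07×(128−60) = 60 + 4.76 = 64.76 → 65
After the tone: rgb(79, 165, 65) = #4FA541.
Lerp each channel 25% toward 128:
  R: 79 + 0.25×(128−79) = 79 + 12.25 = 91.25 → 91
  G: 165 − 9.25 = 155.75 → 156
  B: 65 + 0.25×(128−65) = 65 + 15.75 = 80.75 → 81
rgb(91, 156, 81) = #5B9C51.

#5B9C51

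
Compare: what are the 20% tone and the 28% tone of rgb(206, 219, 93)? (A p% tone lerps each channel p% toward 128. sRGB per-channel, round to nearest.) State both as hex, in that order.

#BEC964, #B8C267

20% tone:
  R: 206 + 0.2×(128−206) = 206 − 15.6 = 190.4 → 190
  G: 219 + 0.2×(128−219) = 219 − 18.2 = 200.8 → 201
  B: 93 + 7 = 100 → 100
  → #BEC964
28% tone:
  R: 206 + 0.28×(128−206) = 206 − 21.84 = 184.16 → 184
  G: 219 − 25.48 = 193.52 → 194
  B: 93 + 0.28×(128−93) = 93 + 9.8 = 102.8 → 103
  → #B8C267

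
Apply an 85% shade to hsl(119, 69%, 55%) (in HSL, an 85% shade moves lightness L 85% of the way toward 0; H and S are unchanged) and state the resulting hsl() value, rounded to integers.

hsl(119, 69%, 8%)

L moves 85% from 55 toward 0: 55 − 46.75 = 8.25 → 8.
H and S are unchanged.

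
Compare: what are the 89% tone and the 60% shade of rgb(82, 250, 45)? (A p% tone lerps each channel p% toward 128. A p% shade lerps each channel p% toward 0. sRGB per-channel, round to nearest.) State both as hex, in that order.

89% tone:
  R: 82 + 0.89×(128−82) = 82 + 40.94 = 122.94 → 123
  G: 250 + 0.89×(128−250) = 250 − 108.58 = 141.42 → 141
  B: 45 + 73.87 = 118.87 → 119
  → #7B8D77
60% shade:
  R: 82 − 49.2 = 32.8 → 33
  G: 250 − 150 = 100 → 100
  B: 45 + 0.6×(0−45) = 45 − 27 = 18 → 18
  → #216412

#7B8D77, #216412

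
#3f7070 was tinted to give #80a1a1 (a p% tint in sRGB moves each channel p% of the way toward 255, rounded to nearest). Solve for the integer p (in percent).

34%

#3f7070 is rgb(63, 112, 112); #80a1a1 is rgb(128, 161, 161).
On the R channel (widest range): 128 ≈ 63 + (p/100)(255 − 63), so p ≈ 100×(128 − 63)/(255 − 63) = 6500/192 = 33.85.
p = 34 reproduces all three channels after rounding.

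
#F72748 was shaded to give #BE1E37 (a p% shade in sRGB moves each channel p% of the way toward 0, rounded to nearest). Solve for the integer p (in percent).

23%

#F72748 is rgb(247, 39, 72); #BE1E37 is rgb(190, 30, 55).
On the R channel (widest range): 190 ≈ 247 + (p/100)(0 − 247), so p ≈ 100×(190 − 247)/(0 − 247) = -5700/-247 = 23.08.
p = 23 reproduces all three channels after rounding.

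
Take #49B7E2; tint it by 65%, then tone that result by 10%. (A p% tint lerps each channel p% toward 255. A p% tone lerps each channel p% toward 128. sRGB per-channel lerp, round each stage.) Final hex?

#B9DCE9

#49B7E2 is rgb(73, 183, 226).
Lerp each channel 65% toward 255:
  R: 73 + 0.65×(255−73) = 73 + 118.3 = 191.3 → 191
  G: 183 + 46.8 = 229.8 → 230
  B: 226 + 0.65×(255−226) = 226 + 18.85 = 244.85 → 245
After the tint: rgb(191, 230, 245) = #BFE6F5.
A 10% tone moves each channel 10% toward 128:
  R: 191 + 0.1×(128−191) = 191 − 6.3 = 184.7 → 185
  G: 230 − 10.2 = 219.8 → 220
  B: 245 − 11.7 = 233.3 → 233
rgb(185, 220, 233) = #B9DCE9.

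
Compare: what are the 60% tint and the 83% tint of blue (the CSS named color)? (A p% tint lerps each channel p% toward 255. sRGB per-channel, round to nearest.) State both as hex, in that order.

CSS blue is rgb(0, 0, 255).
60% tint:
  R: 0 + 0.6×(255−0) = 0 + 153 = 153 → 153
  G: 0 + 0.6×(255−0) = 0 + 153 = 153 → 153
  B: 255 + 0 = 255 → 255
  → #9999ff
83% tint:
  R: 0 + 211.65 = 211.65 → 212
  G: 0 + 211.65 = 211.65 → 212
  B: 255 + 0 = 255 → 255
  → #d4d4ff

#9999ff, #d4d4ff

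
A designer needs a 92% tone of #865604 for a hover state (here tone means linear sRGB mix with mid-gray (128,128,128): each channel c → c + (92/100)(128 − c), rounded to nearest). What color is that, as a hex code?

#807D76

#865604 is rgb(134, 86, 4).
A 92% tone moves each channel 92% toward 128:
  R: 134 − 5.52 = 128.48 → 128
  G: 86 + 0.92×(128−86) = 86 + 38.64 = 124.64 → 125
  B: 4 + 114.08 = 118.08 → 118
rgb(128, 125, 118) = #807D76.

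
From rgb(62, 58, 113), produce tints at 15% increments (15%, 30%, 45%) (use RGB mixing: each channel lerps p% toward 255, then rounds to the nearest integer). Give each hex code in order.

#5b5886, #78759c, #9593b1

15%: (62 + 28.95 = 90.95→91, 58 + 29.55 = 87.55→88, 113 + 21.3 = 134.3→134) → #5b5886
30%: (62 + 57.9 = 119.9→120, 58 + 59.1 = 117.1→117, 113 + 42.6 = 155.6→156) → #78759c
45%: (62 + 86.85 = 148.85→149, 58 + 88.65 = 146.65→147, 113 + 63.9 = 176.9→177) → #9593b1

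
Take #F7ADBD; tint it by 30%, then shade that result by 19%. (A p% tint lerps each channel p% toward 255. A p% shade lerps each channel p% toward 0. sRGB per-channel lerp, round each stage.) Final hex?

#CAA0A9

#F7ADBD is rgb(247, 173, 189).
Per channel, c → c + 0.3(255 − c):
  R: 247 + 0.3×(255−247) = 247 + 2.4 = 249.4 → 249
  G: 173 + 0.3×(255−173) = 173 + 24.6 = 197.6 → 198
  B: 189 + 0.3×(255−189) = 189 + 19.8 = 208.8 → 209
After the tint: rgb(249, 198, 209) = #F9C6D1.
Lerp each channel 19% toward 0:
  R: 249 + 0.19×(0−249) = 249 − 47.31 = 201.69 → 202
  G: 198 − 37.62 = 160.38 → 160
  B: 209 − 39.71 = 169.29 → 169
rgb(202, 160, 169) = #CAA0A9.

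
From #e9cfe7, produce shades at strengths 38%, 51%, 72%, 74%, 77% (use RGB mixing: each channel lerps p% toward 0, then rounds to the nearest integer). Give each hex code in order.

#90808f, #726571, #413a41, #3d363c, #363035

#e9cfe7 is rgb(233, 207, 231).
38%: (233 − 88.54 = 144.46→144, 207 − 78.66 = 128.34→128, 231 − 87.78 = 143.22→143) → #90808f
51%: (233 − 118.83 = 114.17→114, 207 − 105.57 = 101.43→101, 231 − 117.81 = 113.19→113) → #726571
72%: (233 − 167.76 = 65.24→65, 207 − 149.04 = 57.96→58, 231 − 166.32 = 64.68→65) → #413a41
74%: (233 − 172.42 = 60.58→61, 207 − 153.18 = 53.82→54, 231 − 170.94 = 60.06→60) → #3d363c
77%: (233 − 179.41 = 53.59→54, 207 − 159.39 = 47.61→48, 231 − 177.87 = 53.13→53) → #363035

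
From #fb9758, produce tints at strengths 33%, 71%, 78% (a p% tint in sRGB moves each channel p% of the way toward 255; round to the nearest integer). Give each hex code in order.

#fb9758 is rgb(251, 151, 88).
33%: (251 + 1.32 = 252.32→252, 151 + 34.32 = 185.32→185, 88 + 55.11 = 143.11→143) → #fcb98f
71%: (251 + 2.84 = 253.84→254, 151 + 73.84 = 224.84→225, 88 + 118.57 = 206.57→207) → #fee1cf
78%: (251 + 3.12 = 254.12→254, 151 + 81.12 = 232.12→232, 88 + 130.26 = 218.26→218) → #fee8da

#fcb98f, #fee1cf, #fee8da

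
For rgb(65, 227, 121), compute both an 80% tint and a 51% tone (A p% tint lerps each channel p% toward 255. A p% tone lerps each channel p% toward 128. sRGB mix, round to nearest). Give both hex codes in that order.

80% tint:
  R: 65 + 0.8×(255−65) = 65 + 152 = 217 → 217
  G: 227 + 0.8×(255−227) = 227 + 22.4 = 249.4 → 249
  B: 121 + 0.8×(255−121) = 121 + 107.2 = 228.2 → 228
  → #D9F9E4
51% tone:
  R: 65 + 0.51×(128−65) = 65 + 32.13 = 97.13 → 97
  G: 227 + 0.51×(128−227) = 227 − 50.49 = 176.51 → 177
  B: 121 + 0.51×(128−121) = 121 + 3.57 = 124.57 → 125
  → #61B17D

#D9F9E4, #61B17D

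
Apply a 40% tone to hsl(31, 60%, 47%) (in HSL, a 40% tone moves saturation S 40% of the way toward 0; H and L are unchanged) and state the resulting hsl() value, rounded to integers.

S moves 40% from 60 toward 0: 60 − 24 = 36 → 36.
H and L are unchanged.

hsl(31, 36%, 47%)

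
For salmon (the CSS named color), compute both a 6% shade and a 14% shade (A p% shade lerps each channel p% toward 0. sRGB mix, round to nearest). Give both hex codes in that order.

CSS salmon is rgb(250, 128, 114).
6% shade:
  R: 250 − 15 = 235 → 235
  G: 128 − 7.68 = 120.32 → 120
  B: 114 + 0.06×(0−114) = 114 − 6.84 = 107.16 → 107
  → #EB786B
14% shade:
  R: 250 + 0.14×(0−250) = 250 − 35 = 215 → 215
  G: 128 − 17.92 = 110.08 → 110
  B: 114 + 0.14×(0−114) = 114 − 15.96 = 98.04 → 98
  → #D76E62

#EB786B, #D76E62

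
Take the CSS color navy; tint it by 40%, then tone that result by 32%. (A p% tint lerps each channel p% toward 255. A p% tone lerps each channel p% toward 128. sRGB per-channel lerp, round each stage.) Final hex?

#6E6EA3

CSS navy is rgb(0, 0, 128).
Lerp each channel 40% toward 255:
  R: 0 + 102 = 102 → 102
  G: 0 + 0.4×(255−0) = 0 + 102 = 102 → 102
  B: 128 + 50.8 = 178.8 → 179
After the tint: rgb(102, 102, 179) = #6666B3.
Per channel, c → c + 0.32(128 − c):
  R: 102 + 8.32 = 110.32 → 110
  G: 102 + 0.32×(128−102) = 102 + 8.32 = 110.32 → 110
  B: 179 − 16.32 = 162.68 → 163
rgb(110, 110, 163) = #6E6EA3.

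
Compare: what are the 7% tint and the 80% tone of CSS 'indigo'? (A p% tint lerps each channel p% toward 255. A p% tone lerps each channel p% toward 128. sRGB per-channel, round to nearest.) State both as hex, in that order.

#58128b, #756680

CSS indigo is rgb(75, 0, 130).
7% tint:
  R: 75 + 12.6 = 87.6 → 88
  G: 0 + 17.85 = 17.85 → 18
  B: 130 + 0.07×(255−130) = 130 + 8.75 = 138.75 → 139
  → #58128b
80% tone:
  R: 75 + 0.8×(128−75) = 75 + 42.4 = 117.4 → 117
  G: 0 + 102.4 = 102.4 → 102
  B: 130 + 0.8×(128−130) = 130 − 1.6 = 128.4 → 128
  → #756680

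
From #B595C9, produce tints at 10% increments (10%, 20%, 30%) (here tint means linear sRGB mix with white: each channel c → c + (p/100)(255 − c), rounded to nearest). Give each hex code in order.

#BCA0CE, #C4AAD4, #CBB5D9

#B595C9 is rgb(181, 149, 201).
10%: (181 + 7.4 = 188.4→188, 149 + 10.6 = 159.6→160, 201 + 5.4 = 206.4→206) → #BCA0CE
20%: (181 + 14.8 = 195.8→196, 149 + 21.2 = 170.2→170, 201 + 10.8 = 211.8→212) → #C4AAD4
30%: (181 + 22.2 = 203.2→203, 149 + 31.8 = 180.8→181, 201 + 16.2 = 217.2→217) → #CBB5D9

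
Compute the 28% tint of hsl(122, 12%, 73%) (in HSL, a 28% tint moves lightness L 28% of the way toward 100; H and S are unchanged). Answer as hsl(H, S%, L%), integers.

hsl(122, 12%, 81%)

L moves 28% from 73 toward 100: 73 + 7.56 = 80.56 → 81.
H and S are unchanged.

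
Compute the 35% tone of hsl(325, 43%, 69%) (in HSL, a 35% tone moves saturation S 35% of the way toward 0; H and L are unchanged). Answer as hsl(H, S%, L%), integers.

hsl(325, 28%, 69%)

S moves 35% from 43 toward 0: 43 − 15.05 = 27.95 → 28.
H and L are unchanged.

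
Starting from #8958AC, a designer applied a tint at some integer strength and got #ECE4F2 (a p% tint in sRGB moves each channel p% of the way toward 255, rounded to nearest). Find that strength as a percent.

84%

#8958AC is rgb(137, 88, 172); #ECE4F2 is rgb(236, 228, 242).
On the G channel (widest range): 228 ≈ 88 + (p/100)(255 − 88), so p ≈ 100×(228 − 88)/(255 − 88) = 14000/167 = 83.83.
p = 84 reproduces all three channels after rounding.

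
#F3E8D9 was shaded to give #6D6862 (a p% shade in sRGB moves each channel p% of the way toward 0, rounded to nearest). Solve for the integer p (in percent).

55%

#F3E8D9 is rgb(243, 232, 217); #6D6862 is rgb(109, 104, 98).
On the R channel (widest range): 109 ≈ 243 + (p/100)(0 − 243), so p ≈ 100×(109 − 243)/(0 − 243) = -13400/-243 = 55.14.
p = 55 reproduces all three channels after rounding.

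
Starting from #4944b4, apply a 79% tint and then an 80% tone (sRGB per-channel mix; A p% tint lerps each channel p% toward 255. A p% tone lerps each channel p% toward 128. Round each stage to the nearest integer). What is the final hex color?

#4944b4 is rgb(73, 68, 180).
A 79% tint moves each channel 79% toward 255:
  R: 73 + 0.79×(255−73) = 73 + 143.78 = 216.78 → 217
  G: 68 + 147.73 = 215.73 → 216
  B: 180 + 59.25 = 239.25 → 239
After the tint: rgb(217, 216, 239) = #d9d8ef.
An 80% tone moves each channel 80% toward 128:
  R: 217 − 71.2 = 145.8 → 146
  G: 216 + 0.8×(128−216) = 216 − 70.4 = 145.6 → 146
  B: 239 + 0.8×(128−239) = 239 − 88.8 = 150.2 → 150
rgb(146, 146, 150) = #929296.

#929296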